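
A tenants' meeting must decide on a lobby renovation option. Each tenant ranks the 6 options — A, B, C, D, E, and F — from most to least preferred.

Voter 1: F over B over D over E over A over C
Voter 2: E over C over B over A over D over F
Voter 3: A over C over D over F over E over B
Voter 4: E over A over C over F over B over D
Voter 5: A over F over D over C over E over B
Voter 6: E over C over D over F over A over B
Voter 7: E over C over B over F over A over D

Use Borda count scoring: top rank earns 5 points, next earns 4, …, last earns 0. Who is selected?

E

Borda scores:
  A: 1 + 2 + 5 + 4 + 5 + 1 + 1 = 19
  B: 4 + 3 + 0 + 1 + 0 + 0 + 3 = 11
  C: 0 + 4 + 4 + 3 + 2 + 4 + 4 = 21
  D: 3 + 1 + 3 + 0 + 3 + 3 + 0 = 13
  E: 2 + 5 + 1 + 5 + 1 + 5 + 5 = 24
  F: 5 + 0 + 2 + 2 + 4 + 2 + 2 = 17
E has the highest total.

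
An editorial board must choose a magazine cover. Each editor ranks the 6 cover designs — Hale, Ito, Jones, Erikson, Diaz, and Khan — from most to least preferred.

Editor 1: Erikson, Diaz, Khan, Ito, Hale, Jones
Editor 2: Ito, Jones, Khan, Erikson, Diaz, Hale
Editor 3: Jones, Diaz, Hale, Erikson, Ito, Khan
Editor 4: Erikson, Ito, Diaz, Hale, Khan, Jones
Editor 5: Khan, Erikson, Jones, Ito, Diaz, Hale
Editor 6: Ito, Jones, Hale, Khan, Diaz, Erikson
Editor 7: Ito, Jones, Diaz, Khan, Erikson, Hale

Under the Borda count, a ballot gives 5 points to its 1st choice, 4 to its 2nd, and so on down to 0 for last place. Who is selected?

Ito

Borda scores:
  Hale: 1 + 0 + 3 + 2 + 0 + 3 + 0 = 9
  Ito: 2 + 5 + 1 + 4 + 2 + 5 + 5 = 24
  Jones: 0 + 4 + 5 + 0 + 3 + 4 + 4 = 20
  Erikson: 5 + 2 + 2 + 5 + 4 + 0 + 1 = 19
  Diaz: 4 + 1 + 4 + 3 + 1 + 1 + 3 = 17
  Khan: 3 + 3 + 0 + 1 + 5 + 2 + 2 = 16
Ito has the highest total.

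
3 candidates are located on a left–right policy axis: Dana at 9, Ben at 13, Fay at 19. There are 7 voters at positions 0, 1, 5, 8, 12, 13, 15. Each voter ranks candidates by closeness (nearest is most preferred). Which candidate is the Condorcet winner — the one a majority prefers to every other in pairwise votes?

Dana

With single-peaked preferences on a line, the Condorcet winner is the candidate closest to the median voter.
The median voter (position 8) is closest to Dana at 9.
Check: Dana vs Fay — voters closer to Dana: 6 of 7.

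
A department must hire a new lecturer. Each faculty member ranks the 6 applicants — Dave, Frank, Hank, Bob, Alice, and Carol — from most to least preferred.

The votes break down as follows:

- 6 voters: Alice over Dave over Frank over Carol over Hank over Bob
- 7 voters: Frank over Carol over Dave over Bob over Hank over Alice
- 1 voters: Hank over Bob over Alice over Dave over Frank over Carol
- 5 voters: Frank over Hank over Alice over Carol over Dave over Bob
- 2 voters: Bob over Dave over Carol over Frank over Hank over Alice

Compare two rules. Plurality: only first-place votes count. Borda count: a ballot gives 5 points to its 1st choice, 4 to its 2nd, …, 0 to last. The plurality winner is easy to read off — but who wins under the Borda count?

Plurality first-place counts: Dave 0, Frank 12, Hank 1, Bob 2, Alice 6, Carol 0 → Frank.
Borda totals: Dave 60, Frank 83, Hank 40, Bob 28, Alice 48, Carol 56 → Frank.

Frank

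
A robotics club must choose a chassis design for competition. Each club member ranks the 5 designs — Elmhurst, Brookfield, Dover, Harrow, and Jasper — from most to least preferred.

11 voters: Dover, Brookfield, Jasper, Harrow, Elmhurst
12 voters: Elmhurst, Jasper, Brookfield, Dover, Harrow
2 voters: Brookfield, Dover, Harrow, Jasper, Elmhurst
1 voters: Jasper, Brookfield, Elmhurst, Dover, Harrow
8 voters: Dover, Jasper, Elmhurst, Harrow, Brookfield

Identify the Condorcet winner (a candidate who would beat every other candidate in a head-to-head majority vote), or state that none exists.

Dover

Head-to-head results (34 voters total):
Elmhurst vs Brookfield: Elmhurst wins 20–14.
Elmhurst vs Dover: Dover wins 21–13.
Elmhurst vs Harrow: Elmhurst wins 21–13.
Elmhurst vs Jasper: Jasper wins 22–12.
Brookfield vs Dover: Dover wins 19–15.
Brookfield vs Harrow: Brookfield wins 26–8.
Brookfield vs Jasper: Jasper wins 21–13.
Dover vs Harrow: Dover wins 34–0.
Dover vs Jasper: Dover wins 21–13.
Harrow vs Jasper: Jasper wins 32–2.
Dover beats each rival — Elmhurst (21–13), Brookfield (19–15), Harrow (34–0), Jasper (21–13) — so Dover is the Condorcet winner.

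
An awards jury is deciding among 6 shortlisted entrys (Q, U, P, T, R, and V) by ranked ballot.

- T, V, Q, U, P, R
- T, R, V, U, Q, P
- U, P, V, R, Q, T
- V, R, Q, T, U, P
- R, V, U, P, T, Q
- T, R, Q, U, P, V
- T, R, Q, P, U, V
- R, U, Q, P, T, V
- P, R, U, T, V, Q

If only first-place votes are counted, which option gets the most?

First-place vote totals:
  Q: 0
  U: 1
  P: 1
  T: 4
  R: 2
  V: 1
T has the most first-place votes.

T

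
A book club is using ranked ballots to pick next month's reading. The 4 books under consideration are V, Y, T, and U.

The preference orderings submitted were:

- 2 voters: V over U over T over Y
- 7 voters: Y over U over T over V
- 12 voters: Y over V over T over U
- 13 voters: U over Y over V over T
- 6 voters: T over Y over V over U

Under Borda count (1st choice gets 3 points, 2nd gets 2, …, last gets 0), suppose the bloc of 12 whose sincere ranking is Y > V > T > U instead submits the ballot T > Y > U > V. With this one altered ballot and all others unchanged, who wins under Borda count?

Borda totals with the altered ballot: V 25, Y 83, T 63, U 69.
The winner is unchanged: still Y.

Y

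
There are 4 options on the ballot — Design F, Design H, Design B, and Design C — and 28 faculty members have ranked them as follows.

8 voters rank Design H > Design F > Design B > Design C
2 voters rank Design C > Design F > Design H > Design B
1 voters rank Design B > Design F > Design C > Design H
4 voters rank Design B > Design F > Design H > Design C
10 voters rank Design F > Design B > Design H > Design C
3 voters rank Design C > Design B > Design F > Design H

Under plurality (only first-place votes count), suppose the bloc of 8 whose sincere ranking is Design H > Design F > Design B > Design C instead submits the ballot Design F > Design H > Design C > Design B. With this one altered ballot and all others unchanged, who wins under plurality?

First-place totals with the altered ballot: Design F 18, Design H 0, Design B 5, Design C 5.
The winner is unchanged: still Design F.

Design F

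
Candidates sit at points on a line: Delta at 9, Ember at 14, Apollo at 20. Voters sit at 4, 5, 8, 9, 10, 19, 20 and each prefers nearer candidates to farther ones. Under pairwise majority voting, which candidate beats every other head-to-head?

Delta

With single-peaked preferences on a line, the Condorcet winner is the candidate closest to the median voter.
The median voter (position 9) is closest to Delta at 9.
Check: Delta vs Ember — voters closer to Delta: 5 of 7.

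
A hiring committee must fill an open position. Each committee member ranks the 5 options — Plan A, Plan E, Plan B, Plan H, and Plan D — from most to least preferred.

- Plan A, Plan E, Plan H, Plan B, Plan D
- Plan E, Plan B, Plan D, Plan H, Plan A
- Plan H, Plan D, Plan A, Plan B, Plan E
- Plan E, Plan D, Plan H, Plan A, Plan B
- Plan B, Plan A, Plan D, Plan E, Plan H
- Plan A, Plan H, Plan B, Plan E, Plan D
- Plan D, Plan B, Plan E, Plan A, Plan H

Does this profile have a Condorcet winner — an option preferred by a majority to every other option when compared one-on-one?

Head-to-head results (7 voters total):
Plan A vs Plan E: Plan A wins 4–3.
Plan A vs Plan B: Plan A wins 4–3.
Plan A vs Plan H: Plan A wins 4–3.
Plan A vs Plan D: Plan D wins 4–3.
Plan E vs Plan B: Plan B wins 4–3.
Plan E vs Plan H: Plan E wins 5–2.
Plan E vs Plan D: Plan E wins 4–3.
Plan B vs Plan H: Plan H wins 4–3.
Plan B vs Plan D: Plan B wins 4–3.
Plan H vs Plan D: Plan D wins 4–3.
No candidate beats all others: Plan A beats Plan E beats Plan D beats Plan A, a majority cycle.

No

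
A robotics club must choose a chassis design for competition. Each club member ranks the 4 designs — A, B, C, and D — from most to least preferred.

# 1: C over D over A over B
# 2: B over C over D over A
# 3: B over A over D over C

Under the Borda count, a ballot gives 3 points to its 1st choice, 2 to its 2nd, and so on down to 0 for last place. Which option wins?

Borda scores:
  A: 1 + 0 + 2 = 3
  B: 0 + 3 + 3 = 6
  C: 3 + 2 + 0 = 5
  D: 2 + 1 + 1 = 4
B has the highest total.

B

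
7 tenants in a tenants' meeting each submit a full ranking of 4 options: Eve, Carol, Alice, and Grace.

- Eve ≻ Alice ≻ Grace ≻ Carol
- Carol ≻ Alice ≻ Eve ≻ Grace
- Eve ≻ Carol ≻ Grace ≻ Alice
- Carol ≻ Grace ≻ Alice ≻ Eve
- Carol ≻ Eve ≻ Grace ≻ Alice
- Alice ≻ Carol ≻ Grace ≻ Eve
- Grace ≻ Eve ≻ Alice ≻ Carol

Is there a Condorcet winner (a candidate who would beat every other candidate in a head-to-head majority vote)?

Yes

Head-to-head results (7 voters total):
Eve vs Carol: Carol wins 4–3.
Eve vs Alice: Eve wins 4–3.
Eve vs Grace: Eve wins 4–3.
Carol vs Alice: Carol wins 4–3.
Carol vs Grace: Carol wins 5–2.
Alice vs Grace: Grace wins 4–3.
Carol beats each rival — Eve (4–3), Alice (4–3), Grace (5–2) — so Carol is the Condorcet winner.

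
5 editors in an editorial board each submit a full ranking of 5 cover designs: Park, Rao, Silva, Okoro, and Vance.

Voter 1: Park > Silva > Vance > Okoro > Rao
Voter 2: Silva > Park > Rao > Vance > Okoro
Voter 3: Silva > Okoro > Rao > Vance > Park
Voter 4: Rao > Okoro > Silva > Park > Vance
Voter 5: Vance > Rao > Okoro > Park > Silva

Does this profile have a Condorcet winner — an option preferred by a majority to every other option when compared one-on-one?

Head-to-head results (5 voters total):
Park vs Rao: Rao wins 3–2.
Park vs Silva: Silva wins 3–2.
Park vs Okoro: Okoro wins 3–2.
Park vs Vance: Park wins 3–2.
Rao vs Silva: Silva wins 3–2.
Rao vs Okoro: Rao wins 3–2.
Rao vs Vance: Rao wins 3–2.
Silva vs Okoro: Silva wins 3–2.
Silva vs Vance: Silva wins 4–1.
Okoro vs Vance: Vance wins 3–2.
Silva beats each rival — Park (3–2), Rao (3–2), Okoro (3–2), Vance (4–1) — so Silva is the Condorcet winner.

Yes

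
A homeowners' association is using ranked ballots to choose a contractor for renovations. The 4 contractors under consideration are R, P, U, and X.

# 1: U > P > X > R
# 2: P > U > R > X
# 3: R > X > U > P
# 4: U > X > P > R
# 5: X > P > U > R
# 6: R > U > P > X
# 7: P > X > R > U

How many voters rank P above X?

4

Ballots ranking P above X: 4.
Ballots ranking X above P: 3.
So 4 of 7 voters prefer P to X.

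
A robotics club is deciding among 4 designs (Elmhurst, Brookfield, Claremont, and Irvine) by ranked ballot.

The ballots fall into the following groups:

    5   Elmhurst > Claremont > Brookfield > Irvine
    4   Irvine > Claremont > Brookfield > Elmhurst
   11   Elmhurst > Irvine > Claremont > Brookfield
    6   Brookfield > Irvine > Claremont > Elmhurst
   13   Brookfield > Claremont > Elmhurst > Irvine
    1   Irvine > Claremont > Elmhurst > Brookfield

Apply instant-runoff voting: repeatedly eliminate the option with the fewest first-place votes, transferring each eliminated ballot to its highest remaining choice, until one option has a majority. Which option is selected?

Brookfield

Round 1: Brookfield 19, Elmhurst 16, Irvine 5, Claremont 0. Claremont has the fewest and is eliminated.
Round 2: Brookfield 19, Elmhurst 16, Irvine 5. Irvine has the fewest and is eliminated.
Round 3: Brookfield 23, Elmhurst 17. Brookfield has a majority.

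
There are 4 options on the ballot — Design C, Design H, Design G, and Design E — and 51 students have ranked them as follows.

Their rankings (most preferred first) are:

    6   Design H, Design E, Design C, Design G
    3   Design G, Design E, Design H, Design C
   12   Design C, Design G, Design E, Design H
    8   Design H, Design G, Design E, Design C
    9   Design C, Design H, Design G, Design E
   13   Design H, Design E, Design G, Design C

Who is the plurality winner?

Design H

First-place vote totals:
  Design C: 21
  Design H: 27
  Design G: 3
  Design E: 0
Design H has the most first-place votes.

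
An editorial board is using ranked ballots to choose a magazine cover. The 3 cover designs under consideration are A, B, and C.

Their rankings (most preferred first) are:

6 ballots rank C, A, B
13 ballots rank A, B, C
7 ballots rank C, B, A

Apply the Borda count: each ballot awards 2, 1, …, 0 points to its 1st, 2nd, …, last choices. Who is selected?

A

Borda scores:
  A: 6·1 + 13·2 + 7·0 = 32
  B: 6·0 + 13·1 + 7·1 = 20
  C: 6·2 + 13·0 + 7·2 = 26
A has the highest total.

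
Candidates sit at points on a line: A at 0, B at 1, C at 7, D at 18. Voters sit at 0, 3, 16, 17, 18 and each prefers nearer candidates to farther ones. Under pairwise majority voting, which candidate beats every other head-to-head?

With single-peaked preferences on a line, the Condorcet winner is the candidate closest to the median voter.
The median voter (position 16) is closest to D at 18.
Check: D vs C — voters closer to D: 3 of 5.

D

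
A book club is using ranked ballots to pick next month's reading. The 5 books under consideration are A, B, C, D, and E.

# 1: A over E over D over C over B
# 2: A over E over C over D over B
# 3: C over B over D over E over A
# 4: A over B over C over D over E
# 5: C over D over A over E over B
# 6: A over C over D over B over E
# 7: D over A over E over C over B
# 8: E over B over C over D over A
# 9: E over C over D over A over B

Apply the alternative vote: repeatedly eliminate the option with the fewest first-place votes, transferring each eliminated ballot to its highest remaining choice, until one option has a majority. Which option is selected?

A

Round 1: A 4, C 2, E 2, D 1, B 0. B has the fewest and is eliminated.
Round 2: A 4, C 2, E 2, D 1. D has the fewest and is eliminated.
Round 3: A 5, C 2, E 2. A has a majority.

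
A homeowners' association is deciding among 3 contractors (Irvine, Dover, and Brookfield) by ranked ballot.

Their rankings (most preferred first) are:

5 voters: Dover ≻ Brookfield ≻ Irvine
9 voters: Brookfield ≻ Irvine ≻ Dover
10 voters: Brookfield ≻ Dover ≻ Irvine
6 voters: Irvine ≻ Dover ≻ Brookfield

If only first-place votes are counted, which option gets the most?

Brookfield

First-place vote totals:
  Irvine: 6
  Dover: 5
  Brookfield: 19
Brookfield has the most first-place votes.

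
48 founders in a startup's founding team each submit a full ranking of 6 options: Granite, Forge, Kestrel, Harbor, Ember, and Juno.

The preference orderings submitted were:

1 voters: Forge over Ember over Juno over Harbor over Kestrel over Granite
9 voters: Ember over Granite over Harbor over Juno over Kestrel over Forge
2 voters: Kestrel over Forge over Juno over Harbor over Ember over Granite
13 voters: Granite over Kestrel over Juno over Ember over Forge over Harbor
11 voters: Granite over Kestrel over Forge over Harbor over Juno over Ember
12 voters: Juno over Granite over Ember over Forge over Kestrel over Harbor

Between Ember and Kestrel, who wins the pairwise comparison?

Ballots ranking Ember above Kestrel: 1+9+12 = 22.
Ballots ranking Kestrel above Ember: 2+13+11 = 26.
Kestrel wins the head-to-head, 26–22.

Kestrel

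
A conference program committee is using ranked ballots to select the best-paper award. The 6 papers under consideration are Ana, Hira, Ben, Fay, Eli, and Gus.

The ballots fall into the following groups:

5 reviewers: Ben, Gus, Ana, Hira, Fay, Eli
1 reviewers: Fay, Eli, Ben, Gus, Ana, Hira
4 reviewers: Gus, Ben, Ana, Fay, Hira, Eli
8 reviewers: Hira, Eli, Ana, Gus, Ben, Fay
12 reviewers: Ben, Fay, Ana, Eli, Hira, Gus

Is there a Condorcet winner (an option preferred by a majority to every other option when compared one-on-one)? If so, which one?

Ben

Head-to-head results (30 voters total):
Ana vs Hira: Ana wins 22–8.
Ana vs Ben: Ben wins 22–8.
Ana vs Fay: Ana wins 17–13.
Ana vs Eli: Ana wins 21–9.
Ana vs Gus: Ana wins 20–10.
Hira vs Ben: Ben wins 22–8.
Hira vs Fay: Fay wins 17–13.
Hira vs Eli: Hira wins 17–13.
Hira vs Gus: Hira wins 20–10.
Ben vs Fay: Ben wins 29–1.
Ben vs Eli: Ben wins 21–9.
Ben vs Gus: Ben wins 18–12.
Fay vs Eli: Fay wins 22–8.
Fay vs Gus: Gus wins 17–13.
Eli vs Gus: Eli wins 21–9.
Ben beats each rival — Ana (22–8), Hira (22–8), Fay (29–1), Eli (21–9), Gus (18–12) — so Ben is the Condorcet winner.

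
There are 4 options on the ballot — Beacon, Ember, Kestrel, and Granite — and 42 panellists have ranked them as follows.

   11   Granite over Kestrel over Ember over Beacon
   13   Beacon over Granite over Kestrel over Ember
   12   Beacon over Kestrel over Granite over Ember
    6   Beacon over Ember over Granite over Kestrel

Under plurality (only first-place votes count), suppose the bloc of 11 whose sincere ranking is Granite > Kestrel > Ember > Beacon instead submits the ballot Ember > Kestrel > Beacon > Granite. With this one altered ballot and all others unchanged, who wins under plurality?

Beacon

First-place totals with the altered ballot: Beacon 31, Ember 11, Kestrel 0, Granite 0.
The winner is unchanged: still Beacon.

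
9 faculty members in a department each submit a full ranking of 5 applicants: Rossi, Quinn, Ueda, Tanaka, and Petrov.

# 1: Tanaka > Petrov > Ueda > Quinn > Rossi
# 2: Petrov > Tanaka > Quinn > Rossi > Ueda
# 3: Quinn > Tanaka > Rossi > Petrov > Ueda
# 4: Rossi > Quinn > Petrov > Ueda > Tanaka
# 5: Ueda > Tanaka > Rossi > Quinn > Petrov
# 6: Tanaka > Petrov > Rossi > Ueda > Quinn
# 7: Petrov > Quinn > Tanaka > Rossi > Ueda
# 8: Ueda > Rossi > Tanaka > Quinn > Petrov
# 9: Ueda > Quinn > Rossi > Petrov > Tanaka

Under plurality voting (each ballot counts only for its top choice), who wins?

Ueda

First-place vote totals:
  Rossi: 1
  Quinn: 1
  Ueda: 3
  Tanaka: 2
  Petrov: 2
Ueda has the most first-place votes.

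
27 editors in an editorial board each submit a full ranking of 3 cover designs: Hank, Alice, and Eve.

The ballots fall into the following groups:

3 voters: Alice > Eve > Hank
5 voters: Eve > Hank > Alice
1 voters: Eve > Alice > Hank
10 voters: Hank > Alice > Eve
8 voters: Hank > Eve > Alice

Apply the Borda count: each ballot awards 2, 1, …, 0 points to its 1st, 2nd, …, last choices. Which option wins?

Hank

Borda scores:
  Hank: 3·0 + 5·1 + 0 + 10·2 + 8·2 = 41
  Alice: 3·2 + 5·0 + 1 + 10·1 + 8·0 = 17
  Eve: 3·1 + 5·2 + 2 + 10·0 + 8·1 = 23
Hank has the highest total.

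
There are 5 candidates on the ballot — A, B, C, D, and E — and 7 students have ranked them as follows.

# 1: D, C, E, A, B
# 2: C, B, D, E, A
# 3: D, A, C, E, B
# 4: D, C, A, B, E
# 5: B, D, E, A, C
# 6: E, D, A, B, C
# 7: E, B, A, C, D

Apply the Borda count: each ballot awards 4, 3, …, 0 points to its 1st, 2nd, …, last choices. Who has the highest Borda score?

D

Borda scores:
  A: 1 + 0 + 3 + 2 + 1 + 2 + 2 = 11
  B: 0 + 3 + 0 + 1 + 4 + 1 + 3 = 12
  C: 3 + 4 + 2 + 3 + 0 + 0 + 1 = 13
  D: 4 + 2 + 4 + 4 + 3 + 3 + 0 = 20
  E: 2 + 1 + 1 + 0 + 2 + 4 + 4 = 14
D has the highest total.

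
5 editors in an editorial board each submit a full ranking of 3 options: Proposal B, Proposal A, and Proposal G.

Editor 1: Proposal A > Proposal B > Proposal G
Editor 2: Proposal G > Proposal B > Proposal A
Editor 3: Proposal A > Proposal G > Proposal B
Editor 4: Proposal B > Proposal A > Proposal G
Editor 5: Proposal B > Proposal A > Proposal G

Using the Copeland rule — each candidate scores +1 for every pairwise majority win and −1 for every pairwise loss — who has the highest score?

Proposal B

Pairwise results:
  Proposal B vs Proposal A: Proposal B wins 3–2.
  Proposal B vs Proposal G: Proposal B wins 3–2.
  Proposal A vs Proposal G: Proposal A wins 4–1.
Copeland scores (wins − losses):
  Proposal B: 2 − 0 = 2
  Proposal A: 1 − 1 = 0
  Proposal G: 0 − 2 = -2
Proposal B has the best Copeland score.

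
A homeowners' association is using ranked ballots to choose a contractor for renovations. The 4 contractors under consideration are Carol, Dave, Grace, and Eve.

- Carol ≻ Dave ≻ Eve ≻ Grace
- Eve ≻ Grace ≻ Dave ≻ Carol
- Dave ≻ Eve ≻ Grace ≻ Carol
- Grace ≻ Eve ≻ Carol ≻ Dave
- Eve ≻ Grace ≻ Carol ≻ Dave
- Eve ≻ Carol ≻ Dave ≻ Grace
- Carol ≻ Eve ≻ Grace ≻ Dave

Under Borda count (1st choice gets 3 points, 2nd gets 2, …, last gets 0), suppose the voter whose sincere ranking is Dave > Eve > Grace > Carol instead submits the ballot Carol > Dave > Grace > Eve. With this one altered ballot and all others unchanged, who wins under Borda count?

Borda totals with the altered ballot: Carol 13, Dave 6, Grace 9, Eve 14.
The winner is unchanged: still Eve.

Eve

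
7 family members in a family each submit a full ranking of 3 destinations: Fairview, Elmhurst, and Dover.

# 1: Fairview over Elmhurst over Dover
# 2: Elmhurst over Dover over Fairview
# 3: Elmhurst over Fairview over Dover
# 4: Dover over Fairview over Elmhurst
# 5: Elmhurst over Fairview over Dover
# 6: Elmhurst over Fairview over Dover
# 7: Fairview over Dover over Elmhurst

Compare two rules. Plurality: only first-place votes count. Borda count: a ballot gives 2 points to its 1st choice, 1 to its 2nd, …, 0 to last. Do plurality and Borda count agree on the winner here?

Yes

Plurality first-place counts: Fairview 2, Elmhurst 4, Dover 1 → Elmhurst.
Borda totals: Fairview 8, Elmhurst 9, Dover 4 → Elmhurst.
The two rules agree on Elmhurst.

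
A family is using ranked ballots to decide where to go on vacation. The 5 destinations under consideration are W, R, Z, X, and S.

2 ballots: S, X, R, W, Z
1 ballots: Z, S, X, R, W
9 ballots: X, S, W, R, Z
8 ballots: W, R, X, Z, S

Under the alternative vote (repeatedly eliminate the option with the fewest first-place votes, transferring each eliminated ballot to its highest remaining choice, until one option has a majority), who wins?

Round 1: X 9, W 8, S 2, Z 1, R 0. R has the fewest and is eliminated.
Round 2: X 9, W 8, S 2, Z 1. Z has the fewest and is eliminated.
Round 3: X 9, W 8, S 3. S has the fewest and is eliminated.
Round 4: X 12, W 8. X has a majority.

X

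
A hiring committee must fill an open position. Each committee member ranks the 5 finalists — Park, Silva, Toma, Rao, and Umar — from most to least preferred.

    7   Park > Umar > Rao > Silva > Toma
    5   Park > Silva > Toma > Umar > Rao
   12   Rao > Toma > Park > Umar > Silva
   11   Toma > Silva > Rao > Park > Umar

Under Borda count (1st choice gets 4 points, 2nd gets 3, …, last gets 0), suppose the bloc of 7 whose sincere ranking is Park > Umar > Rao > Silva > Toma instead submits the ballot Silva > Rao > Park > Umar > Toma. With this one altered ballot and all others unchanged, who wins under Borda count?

Borda totals with the altered ballot: Park 69, Silva 76, Toma 90, Rao 91, Umar 24.
The switch changes the winner from Toma to Rao.

Rao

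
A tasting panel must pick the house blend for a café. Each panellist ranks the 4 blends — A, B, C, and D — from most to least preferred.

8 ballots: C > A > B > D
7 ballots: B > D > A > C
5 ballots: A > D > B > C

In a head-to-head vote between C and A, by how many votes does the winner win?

4

Ballots ranking C above A: 8.
Ballots ranking A above C: 7+5 = 12.
A wins 12–8, a margin of 4.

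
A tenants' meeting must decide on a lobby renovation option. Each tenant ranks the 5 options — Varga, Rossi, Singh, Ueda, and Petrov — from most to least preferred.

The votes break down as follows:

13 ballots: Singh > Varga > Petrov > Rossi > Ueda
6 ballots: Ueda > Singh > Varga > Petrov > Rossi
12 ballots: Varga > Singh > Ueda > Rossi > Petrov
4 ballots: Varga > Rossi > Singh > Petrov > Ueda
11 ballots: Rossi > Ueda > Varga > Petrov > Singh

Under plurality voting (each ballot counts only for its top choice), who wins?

Varga

First-place vote totals:
  Varga: 16
  Rossi: 11
  Singh: 13
  Ueda: 6
  Petrov: 0
Varga has the most first-place votes.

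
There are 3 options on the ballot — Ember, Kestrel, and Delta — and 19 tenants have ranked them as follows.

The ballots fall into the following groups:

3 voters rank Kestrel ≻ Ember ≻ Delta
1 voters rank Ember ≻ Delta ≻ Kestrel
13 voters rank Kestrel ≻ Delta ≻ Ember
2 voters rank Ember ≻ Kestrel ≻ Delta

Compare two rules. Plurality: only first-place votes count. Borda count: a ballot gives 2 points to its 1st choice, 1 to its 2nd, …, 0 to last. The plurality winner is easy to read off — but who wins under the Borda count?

Kestrel

Plurality first-place counts: Ember 3, Kestrel 16, Delta 0 → Kestrel.
Borda totals: Ember 9, Kestrel 34, Delta 14 → Kestrel.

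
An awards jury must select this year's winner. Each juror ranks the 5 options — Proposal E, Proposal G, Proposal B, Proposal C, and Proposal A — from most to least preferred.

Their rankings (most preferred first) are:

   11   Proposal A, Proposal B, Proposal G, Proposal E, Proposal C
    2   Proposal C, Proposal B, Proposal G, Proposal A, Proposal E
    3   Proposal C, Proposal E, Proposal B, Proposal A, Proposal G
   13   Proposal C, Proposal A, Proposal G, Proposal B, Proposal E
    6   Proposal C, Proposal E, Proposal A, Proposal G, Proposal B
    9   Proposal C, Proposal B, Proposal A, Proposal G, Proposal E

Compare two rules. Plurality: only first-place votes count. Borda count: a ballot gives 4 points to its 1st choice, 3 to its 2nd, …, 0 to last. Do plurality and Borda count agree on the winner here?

Plurality first-place counts: Proposal E 0, Proposal G 0, Proposal B 0, Proposal C 33, Proposal A 11 → Proposal C.
Borda totals: Proposal E 38, Proposal G 67, Proposal B 85, Proposal C 132, Proposal A 118 → Proposal C.
The two rules agree on Proposal C.

Yes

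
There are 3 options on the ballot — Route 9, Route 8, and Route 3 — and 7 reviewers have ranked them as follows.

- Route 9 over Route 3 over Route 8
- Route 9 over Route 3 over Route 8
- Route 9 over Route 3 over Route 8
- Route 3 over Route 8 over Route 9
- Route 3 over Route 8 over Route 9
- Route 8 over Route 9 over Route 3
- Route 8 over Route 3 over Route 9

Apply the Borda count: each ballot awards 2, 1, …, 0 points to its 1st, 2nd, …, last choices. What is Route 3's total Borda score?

Borda scores:
  Route 9: 2 + 2 + 2 + 0 + 0 + 1 + 0 = 7
  Route 8: 0 + 0 + 0 + 1 + 1 + 2 + 2 = 6
  Route 3: 1 + 1 + 1 + 2 + 2 + 0 + 1 = 8

8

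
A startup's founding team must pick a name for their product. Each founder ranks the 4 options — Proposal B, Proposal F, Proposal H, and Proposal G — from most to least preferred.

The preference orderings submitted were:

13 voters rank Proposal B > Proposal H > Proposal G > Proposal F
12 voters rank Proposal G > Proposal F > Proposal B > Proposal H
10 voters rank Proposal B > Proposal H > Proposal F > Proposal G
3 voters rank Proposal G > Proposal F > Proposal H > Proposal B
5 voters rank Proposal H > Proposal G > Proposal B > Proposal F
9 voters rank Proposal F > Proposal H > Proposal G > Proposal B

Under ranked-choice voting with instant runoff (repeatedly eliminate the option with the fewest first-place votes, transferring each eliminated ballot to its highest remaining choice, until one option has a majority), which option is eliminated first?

Proposal H

Round 1: Proposal B 23, Proposal G 15, Proposal F 9, Proposal H 5. Proposal H has the fewest and is eliminated.
Round 2: Proposal B 23, Proposal G 20, Proposal F 9. Proposal F has the fewest and is eliminated.
Round 3: Proposal G 29, Proposal B 23. Proposal G has a majority.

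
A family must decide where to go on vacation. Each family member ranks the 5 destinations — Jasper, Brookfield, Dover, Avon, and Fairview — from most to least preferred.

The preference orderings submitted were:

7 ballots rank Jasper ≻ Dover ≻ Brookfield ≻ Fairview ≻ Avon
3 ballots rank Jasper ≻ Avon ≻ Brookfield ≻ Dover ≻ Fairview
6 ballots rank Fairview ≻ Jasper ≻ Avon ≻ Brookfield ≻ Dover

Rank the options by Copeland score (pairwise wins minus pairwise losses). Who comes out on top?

Jasper

Pairwise results:
  Jasper vs Brookfield: Jasper wins 16–0.
  Jasper vs Dover: Jasper wins 16–0.
  Jasper vs Avon: Jasper wins 16–0.
  Jasper vs Fairview: Jasper wins 10–6.
  Brookfield vs Dover: Brookfield wins 9–7.
  Brookfield vs Avon: Avon wins 9–7.
  Brookfield vs Fairview: Brookfield wins 10–6.
  Dover vs Avon: Avon wins 9–7.
  Dover vs Fairview: Dover wins 10–6.
  Avon vs Fairview: Fairview wins 13–3.
Copeland scores (wins − losses):
  Jasper: 4 − 0 = 4
  Brookfield: 2 − 2 = 0
  Dover: 1 − 3 = -2
  Avon: 2 − 2 = 0
  Fairview: 1 − 3 = -2
Jasper has the best Copeland score.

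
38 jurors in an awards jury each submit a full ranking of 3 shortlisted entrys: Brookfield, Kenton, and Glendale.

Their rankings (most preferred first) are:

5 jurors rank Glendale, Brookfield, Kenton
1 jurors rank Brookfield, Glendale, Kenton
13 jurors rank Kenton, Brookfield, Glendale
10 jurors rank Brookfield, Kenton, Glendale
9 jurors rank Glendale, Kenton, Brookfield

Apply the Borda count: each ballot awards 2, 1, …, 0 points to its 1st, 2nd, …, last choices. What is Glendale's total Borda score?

Borda scores:
  Brookfield: 5·1 + 2 + 13·1 + 10·2 + 9·0 = 40
  Kenton: 5·0 + 0 + 13·2 + 10·1 + 9·1 = 45
  Glendale: 5·2 + 1 + 13·0 + 10·0 + 9·2 = 29

29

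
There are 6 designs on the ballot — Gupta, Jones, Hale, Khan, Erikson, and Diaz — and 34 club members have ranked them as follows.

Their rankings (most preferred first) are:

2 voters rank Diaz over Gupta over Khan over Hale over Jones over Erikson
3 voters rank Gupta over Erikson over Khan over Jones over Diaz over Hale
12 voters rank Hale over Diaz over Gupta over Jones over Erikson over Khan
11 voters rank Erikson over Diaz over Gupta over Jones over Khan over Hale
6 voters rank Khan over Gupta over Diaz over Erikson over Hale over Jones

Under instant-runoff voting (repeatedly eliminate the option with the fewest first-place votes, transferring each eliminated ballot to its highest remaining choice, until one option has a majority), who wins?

Erikson

Round 1: Hale 12, Erikson 11, Khan 6, Gupta 3, Diaz 2, Jones 0. Jones has the fewest and is eliminated.
Round 2: Hale 12, Erikson 11, Khan 6, Gupta 3, Diaz 2. Diaz has the fewest and is eliminated.
Round 3: Hale 12, Erikson 11, Khan 6, Gupta 5. Gupta has the fewest and is eliminated.
Round 4: Erikson 14, Hale 12, Khan 8. Khan has the fewest and is eliminated.
Round 5: Erikson 20, Hale 14. Erikson has a majority.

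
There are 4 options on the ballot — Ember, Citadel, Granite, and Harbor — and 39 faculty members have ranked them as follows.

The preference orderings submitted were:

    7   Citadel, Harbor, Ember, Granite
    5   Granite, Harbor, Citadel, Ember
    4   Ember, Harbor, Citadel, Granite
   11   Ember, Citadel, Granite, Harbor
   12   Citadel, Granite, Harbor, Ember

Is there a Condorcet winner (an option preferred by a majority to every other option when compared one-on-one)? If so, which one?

Citadel

Head-to-head results (39 voters total):
Ember vs Citadel: Citadel wins 24–15.
Ember vs Granite: Ember wins 22–17.
Ember vs Harbor: Harbor wins 24–15.
Citadel vs Granite: Citadel wins 34–5.
Citadel vs Harbor: Citadel wins 30–9.
Granite vs Harbor: Granite wins 28–11.
Citadel beats each rival — Ember (24–15), Granite (34–5), Harbor (30–9) — so Citadel is the Condorcet winner.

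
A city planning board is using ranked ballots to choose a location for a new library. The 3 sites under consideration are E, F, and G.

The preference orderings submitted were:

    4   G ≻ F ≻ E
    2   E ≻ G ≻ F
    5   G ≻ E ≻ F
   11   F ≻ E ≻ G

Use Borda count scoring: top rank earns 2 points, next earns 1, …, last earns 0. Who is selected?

Borda scores:
  E: 4·0 + 2·2 + 5·1 + 11·1 = 20
  F: 4·1 + 2·0 + 5·0 + 11·2 = 26
  G: 4·2 + 2·1 + 5·2 + 11·0 = 20
F has the highest total.

F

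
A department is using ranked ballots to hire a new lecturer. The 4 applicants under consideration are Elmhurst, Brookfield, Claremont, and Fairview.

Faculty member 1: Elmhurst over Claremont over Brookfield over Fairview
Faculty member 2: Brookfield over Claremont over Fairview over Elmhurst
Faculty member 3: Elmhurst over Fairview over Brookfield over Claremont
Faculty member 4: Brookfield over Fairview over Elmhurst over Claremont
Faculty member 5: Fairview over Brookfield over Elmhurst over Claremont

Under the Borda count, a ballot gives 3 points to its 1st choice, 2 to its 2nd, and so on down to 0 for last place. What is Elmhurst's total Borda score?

Borda scores:
  Elmhurst: 3 + 0 + 3 + 1 + 1 = 8
  Brookfield: 1 + 3 + 1 + 3 + 2 = 10
  Claremont: 2 + 2 + 0 + 0 + 0 = 4
  Fairview: 0 + 1 + 2 + 2 + 3 = 8

8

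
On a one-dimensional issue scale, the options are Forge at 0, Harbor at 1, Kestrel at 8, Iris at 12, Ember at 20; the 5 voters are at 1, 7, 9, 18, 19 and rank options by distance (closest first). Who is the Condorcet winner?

Kestrel

With single-peaked preferences on a line, the Condorcet winner is the candidate closest to the median voter.
The median voter (position 9) is closest to Kestrel at 8.
Check: Kestrel vs Ember — voters closer to Kestrel: 3 of 5.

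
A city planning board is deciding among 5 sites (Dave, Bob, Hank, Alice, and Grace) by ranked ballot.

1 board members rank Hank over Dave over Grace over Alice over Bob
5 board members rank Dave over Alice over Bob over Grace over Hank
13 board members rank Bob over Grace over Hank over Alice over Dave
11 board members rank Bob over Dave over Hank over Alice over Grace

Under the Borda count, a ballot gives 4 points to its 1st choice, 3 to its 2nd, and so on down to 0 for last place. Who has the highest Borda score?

Bob

Borda scores:
  Dave: 3 + 5·4 + 13·0 + 11·3 = 56
  Bob: 0 + 5·2 + 13·4 + 11·4 = 106
  Hank: 4 + 5·0 + 13·2 + 11·2 = 52
  Alice: 1 + 5·3 + 13·1 + 11·1 = 40
  Grace: 2 + 5·1 + 13·3 + 11·0 = 46
Bob has the highest total.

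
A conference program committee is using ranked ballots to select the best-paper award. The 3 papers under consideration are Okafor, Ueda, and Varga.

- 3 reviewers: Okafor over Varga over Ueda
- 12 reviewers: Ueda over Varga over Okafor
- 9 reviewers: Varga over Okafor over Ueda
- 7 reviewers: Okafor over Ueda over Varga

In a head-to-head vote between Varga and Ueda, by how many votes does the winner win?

Ballots ranking Varga above Ueda: 3+9 = 12.
Ballots ranking Ueda above Varga: 12+7 = 19.
Ueda wins 19–12, a margin of 7.

7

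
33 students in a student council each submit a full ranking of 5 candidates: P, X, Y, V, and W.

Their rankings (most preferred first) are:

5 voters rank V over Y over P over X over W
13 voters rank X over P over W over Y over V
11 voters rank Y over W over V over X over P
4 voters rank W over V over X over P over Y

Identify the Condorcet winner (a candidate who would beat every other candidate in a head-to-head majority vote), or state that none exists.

Head-to-head results (33 voters total):
P vs X: X wins 28–5.
P vs Y: P wins 17–16.
P vs V: V wins 20–13.
P vs W: P wins 18–15.
X vs Y: X wins 17–16.
X vs V: V wins 20–13.
X vs W: X wins 18–15.
Y vs V: Y wins 24–9.
Y vs W: W wins 17–16.
V vs W: W wins 28–5.
No candidate beats all others: P beats Y beats V beats P, a majority cycle.

None — there is no Condorcet winner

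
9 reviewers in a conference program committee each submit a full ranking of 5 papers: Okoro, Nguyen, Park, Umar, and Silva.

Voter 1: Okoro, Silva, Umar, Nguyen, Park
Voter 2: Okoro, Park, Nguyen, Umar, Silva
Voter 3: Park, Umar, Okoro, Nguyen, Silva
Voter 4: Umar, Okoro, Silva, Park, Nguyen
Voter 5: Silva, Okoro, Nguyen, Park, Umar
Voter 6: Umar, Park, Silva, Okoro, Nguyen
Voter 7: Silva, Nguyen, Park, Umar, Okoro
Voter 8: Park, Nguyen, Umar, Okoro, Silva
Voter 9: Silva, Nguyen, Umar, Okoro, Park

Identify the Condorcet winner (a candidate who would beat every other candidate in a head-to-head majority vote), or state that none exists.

None — there is no Condorcet winner

Head-to-head results (9 voters total):
Okoro vs Nguyen: Okoro wins 6–3.
Okoro vs Park: Okoro wins 5–4.
Okoro vs Umar: Umar wins 6–3.
Okoro vs Silva: Okoro wins 5–4.
Nguyen vs Park: Park wins 5–4.
Nguyen vs Umar: Nguyen wins 5–4.
Nguyen vs Silva: Silva wins 6–3.
Park vs Umar: Park wins 5–4.
Park vs Silva: Silva wins 5–4.
Umar vs Silva: Umar wins 5–4.
No candidate beats all others: Okoro beats Nguyen beats Umar beats Okoro, a majority cycle.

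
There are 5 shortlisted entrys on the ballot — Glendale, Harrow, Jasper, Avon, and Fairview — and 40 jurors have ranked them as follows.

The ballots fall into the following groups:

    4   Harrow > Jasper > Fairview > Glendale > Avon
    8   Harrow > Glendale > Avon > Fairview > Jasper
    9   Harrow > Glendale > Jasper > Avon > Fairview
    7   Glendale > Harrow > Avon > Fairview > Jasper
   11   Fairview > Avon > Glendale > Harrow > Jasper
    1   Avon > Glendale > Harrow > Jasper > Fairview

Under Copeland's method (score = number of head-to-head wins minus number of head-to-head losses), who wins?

Harrow

Pairwise results:
  Glendale vs Harrow: Harrow wins 21–19.
  Glendale vs Jasper: Glendale wins 36–4.
  Glendale vs Avon: Glendale wins 28–12.
  Glendale vs Fairview: Glendale wins 25–15.
  Harrow vs Jasper: Harrow wins 40–0.
  Harrow vs Avon: Harrow wins 28–12.
  Harrow vs Fairview: Harrow wins 29–11.
  Jasper vs Avon: Avon wins 27–13.
  Jasper vs Fairview: Fairview wins 26–14.
  Avon vs Fairview: Avon wins 25–15.
Copeland scores (wins − losses):
  Glendale: 3 − 1 = 2
  Harrow: 4 − 0 = 4
  Jasper: 0 − 4 = -4
  Avon: 2 − 2 = 0
  Fairview: 1 − 3 = -2
Harrow has the best Copeland score.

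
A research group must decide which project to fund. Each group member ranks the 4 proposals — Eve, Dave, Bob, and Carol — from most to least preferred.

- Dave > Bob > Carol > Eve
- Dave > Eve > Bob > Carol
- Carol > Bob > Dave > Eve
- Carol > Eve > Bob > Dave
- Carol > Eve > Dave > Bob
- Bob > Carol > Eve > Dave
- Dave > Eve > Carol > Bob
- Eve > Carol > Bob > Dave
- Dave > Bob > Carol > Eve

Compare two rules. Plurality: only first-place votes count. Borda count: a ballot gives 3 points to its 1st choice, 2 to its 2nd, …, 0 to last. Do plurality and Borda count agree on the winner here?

No

Plurality first-place counts: Eve 1, Dave 4, Bob 1, Carol 3 → Dave.
Borda totals: Eve 12, Dave 14, Bob 12, Carol 16 → Carol.
The two rules disagree: plurality picks Dave, Borda picks Carol.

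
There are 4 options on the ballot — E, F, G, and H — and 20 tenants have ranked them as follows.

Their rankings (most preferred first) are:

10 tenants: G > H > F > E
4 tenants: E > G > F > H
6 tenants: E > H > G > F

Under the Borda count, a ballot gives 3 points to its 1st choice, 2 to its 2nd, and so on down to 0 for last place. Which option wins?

Borda scores:
  E: 10·0 + 4·3 + 6·3 = 30
  F: 10·1 + 4·1 + 6·0 = 14
  G: 10·3 + 4·2 + 6·1 = 44
  H: 10·2 + 4·0 + 6·2 = 32
G has the highest total.

G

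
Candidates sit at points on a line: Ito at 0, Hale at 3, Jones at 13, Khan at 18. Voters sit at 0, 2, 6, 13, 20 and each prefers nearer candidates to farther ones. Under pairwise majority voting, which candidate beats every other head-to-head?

With single-peaked preferences on a line, the Condorcet winner is the candidate closest to the median voter.
The median voter (position 6) is closest to Hale at 3.
Check: Hale vs Khan — voters closer to Hale: 3 of 5.

Hale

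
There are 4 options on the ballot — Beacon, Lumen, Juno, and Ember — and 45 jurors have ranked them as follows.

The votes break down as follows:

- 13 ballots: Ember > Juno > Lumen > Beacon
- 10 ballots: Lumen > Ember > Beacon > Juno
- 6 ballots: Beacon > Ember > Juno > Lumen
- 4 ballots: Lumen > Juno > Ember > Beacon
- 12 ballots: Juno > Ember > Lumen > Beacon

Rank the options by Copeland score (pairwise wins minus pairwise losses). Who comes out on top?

Pairwise results:
  Beacon vs Lumen: Lumen wins 39–6.
  Beacon vs Juno: Juno wins 29–16.
  Beacon vs Ember: Ember wins 39–6.
  Lumen vs Juno: Juno wins 31–14.
  Lumen vs Ember: Ember wins 31–14.
  Juno vs Ember: Ember wins 29–16.
Copeland scores (wins − losses):
  Beacon: 0 − 3 = -3
  Lumen: 1 − 2 = -1
  Juno: 2 − 1 = 1
  Ember: 3 − 0 = 3
Ember has the best Copeland score.

Ember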